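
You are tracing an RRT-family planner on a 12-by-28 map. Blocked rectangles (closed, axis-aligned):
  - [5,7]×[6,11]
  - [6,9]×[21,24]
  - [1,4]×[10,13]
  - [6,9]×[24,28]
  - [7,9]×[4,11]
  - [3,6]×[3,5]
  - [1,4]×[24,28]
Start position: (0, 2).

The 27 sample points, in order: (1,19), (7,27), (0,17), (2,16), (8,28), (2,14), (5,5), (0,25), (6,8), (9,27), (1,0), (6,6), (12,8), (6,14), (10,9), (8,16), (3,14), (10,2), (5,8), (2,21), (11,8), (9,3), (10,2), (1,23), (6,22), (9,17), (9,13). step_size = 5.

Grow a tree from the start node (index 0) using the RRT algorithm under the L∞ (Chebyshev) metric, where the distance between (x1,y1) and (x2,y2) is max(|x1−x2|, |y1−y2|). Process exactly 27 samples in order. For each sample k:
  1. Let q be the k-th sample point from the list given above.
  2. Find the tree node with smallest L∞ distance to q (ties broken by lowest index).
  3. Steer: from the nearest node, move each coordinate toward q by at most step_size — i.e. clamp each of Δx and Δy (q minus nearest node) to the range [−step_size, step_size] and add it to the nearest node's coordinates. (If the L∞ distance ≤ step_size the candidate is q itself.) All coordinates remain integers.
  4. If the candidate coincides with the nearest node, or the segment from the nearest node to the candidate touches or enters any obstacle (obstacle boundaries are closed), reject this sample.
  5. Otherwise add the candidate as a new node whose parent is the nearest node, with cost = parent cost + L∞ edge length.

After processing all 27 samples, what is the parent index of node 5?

Parent of node 5: 0

1. q=(1,19) nearest=0 d=17 new=(1,7) → add node 1 parent=0 cost=5
2. q=(7,27) nearest=1 d=20 new=(6,12) → blocked by [5,7]×[6,11], reject
3. q=(0,17) nearest=1 d=10 new=(0,12) → add node 2 parent=1 cost=10
4. q=(2,16) nearest=2 d=4 new=(2,16) → add node 3 parent=2 cost=14
5. q=(8,28) nearest=3 d=12 new=(7,21) → blocked by [6,9]×[21,24], reject
6. q=(2,14) nearest=2 d=2 new=(2,14) → blocked by [1,4]×[10,13], reject
7. q=(5,5) nearest=1 d=4 new=(5,5) → blocked by [3,6]×[3,5], reject
8. q=(0,25) nearest=3 d=9 new=(0,21) → add node 4 parent=3 cost=19
9. q=(6,8) nearest=1 d=5 new=(6,8) → blocked by [5,7]×[6,11], reject
10. q=(9,27) nearest=4 d=9 new=(5,26) → blocked by [1,4]×[24,28], reject
11. q=(1,0) nearest=0 d=2 new=(1,0) → add node 5 parent=0 cost=2
12. q=(6,6) nearest=1 d=5 new=(6,6) → blocked by [5,7]×[6,11], reject
13. q=(12,8) nearest=3 d=10 new=(7,11) → blocked by [5,7]×[6,11], reject
14. q=(6,14) nearest=3 d=4 new=(6,14) → add node 6 parent=3 cost=18
15. q=(10,9) nearest=6 d=5 new=(10,9) → blocked by [7,9]×[4,11], reject
16. q=(8,16) nearest=6 d=2 new=(8,16) → add node 7 parent=6 cost=20
17. q=(3,14) nearest=3 d=2 new=(3,14) → add node 8 parent=3 cost=16
18. q=(10,2) nearest=1 d=9 new=(6,2) → blocked by [3,6]×[3,5], reject
19. q=(5,8) nearest=1 d=4 new=(5,8) → blocked by [5,7]×[6,11], reject
20. q=(2,21) nearest=4 d=2 new=(2,21) → add node 9 parent=4 cost=21
21. q=(11,8) nearest=6 d=6 new=(11,9) → blocked by [7,9]×[4,11], reject
22. q=(9,3) nearest=1 d=8 new=(6,3) → blocked by [3,6]×[3,5], reject
23. q=(10,2) nearest=1 d=9 new=(6,2) → blocked by [3,6]×[3,5], reject
24. q=(1,23) nearest=4 d=2 new=(1,23) → add node 10 parent=4 cost=21
25. q=(6,22) nearest=9 d=4 new=(6,22) → blocked by [6,9]×[21,24], reject
26. q=(9,17) nearest=7 d=1 new=(9,17) → add node 11 parent=7 cost=21
27. q=(9,13) nearest=6 d=3 new=(9,13) → add node 12 parent=6 cost=21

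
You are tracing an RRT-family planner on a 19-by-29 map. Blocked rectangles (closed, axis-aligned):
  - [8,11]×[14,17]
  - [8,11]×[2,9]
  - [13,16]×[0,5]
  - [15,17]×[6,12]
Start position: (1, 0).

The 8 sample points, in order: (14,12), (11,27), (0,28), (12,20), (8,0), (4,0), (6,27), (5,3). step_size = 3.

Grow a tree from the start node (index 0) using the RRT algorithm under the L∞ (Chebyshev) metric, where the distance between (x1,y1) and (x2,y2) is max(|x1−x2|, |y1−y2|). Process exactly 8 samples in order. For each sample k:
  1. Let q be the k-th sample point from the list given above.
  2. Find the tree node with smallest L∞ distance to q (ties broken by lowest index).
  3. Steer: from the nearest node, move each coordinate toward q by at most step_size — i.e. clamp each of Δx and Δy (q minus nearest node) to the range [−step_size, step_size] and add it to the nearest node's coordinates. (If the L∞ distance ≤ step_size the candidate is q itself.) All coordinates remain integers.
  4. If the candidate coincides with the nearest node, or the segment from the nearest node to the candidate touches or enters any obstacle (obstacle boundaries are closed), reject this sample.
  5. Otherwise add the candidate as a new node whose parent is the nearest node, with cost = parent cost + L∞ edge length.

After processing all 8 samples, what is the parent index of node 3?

Parent of node 3: 2

1. q=(14,12) nearest=0 d=13 new=(4,3) → add node 1 parent=0 cost=3
2. q=(11,27) nearest=1 d=24 new=(7,6) → add node 2 parent=1 cost=6
3. q=(0,28) nearest=2 d=22 new=(4,9) → add node 3 parent=2 cost=9
4. q=(12,20) nearest=3 d=11 new=(7,12) → add node 4 parent=3 cost=12
5. q=(8,0) nearest=1 d=4 new=(7,0) → add node 5 parent=1 cost=6
6. q=(4,0) nearest=0 d=3 new=(4,0) → add node 6 parent=0 cost=3
7. q=(6,27) nearest=4 d=15 new=(6,15) → add node 7 parent=4 cost=15
8. q=(5,3) nearest=1 d=1 new=(5,3) → add node 8 parent=1 cost=4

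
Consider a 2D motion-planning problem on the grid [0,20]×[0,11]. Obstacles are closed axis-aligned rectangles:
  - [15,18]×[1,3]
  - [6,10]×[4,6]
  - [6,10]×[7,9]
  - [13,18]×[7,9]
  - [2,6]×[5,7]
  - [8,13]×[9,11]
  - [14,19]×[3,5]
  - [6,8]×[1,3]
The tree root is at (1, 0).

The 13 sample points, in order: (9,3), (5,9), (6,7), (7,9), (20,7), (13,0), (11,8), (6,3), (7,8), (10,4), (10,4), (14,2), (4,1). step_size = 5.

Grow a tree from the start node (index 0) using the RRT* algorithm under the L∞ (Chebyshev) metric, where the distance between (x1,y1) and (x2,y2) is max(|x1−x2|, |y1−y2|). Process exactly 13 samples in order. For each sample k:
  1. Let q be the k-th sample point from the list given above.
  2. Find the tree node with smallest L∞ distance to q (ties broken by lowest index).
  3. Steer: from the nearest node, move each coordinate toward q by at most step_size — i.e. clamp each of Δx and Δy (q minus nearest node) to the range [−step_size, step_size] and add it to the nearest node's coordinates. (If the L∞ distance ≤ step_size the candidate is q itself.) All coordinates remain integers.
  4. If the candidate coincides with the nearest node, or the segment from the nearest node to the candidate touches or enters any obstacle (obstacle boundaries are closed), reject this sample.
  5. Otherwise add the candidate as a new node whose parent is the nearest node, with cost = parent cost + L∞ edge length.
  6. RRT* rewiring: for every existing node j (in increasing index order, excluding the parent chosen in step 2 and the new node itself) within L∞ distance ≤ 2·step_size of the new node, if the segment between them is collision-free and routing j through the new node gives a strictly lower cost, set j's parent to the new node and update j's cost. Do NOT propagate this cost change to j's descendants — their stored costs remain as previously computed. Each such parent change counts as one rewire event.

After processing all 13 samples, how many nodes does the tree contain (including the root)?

Node count: 4

1. q=(9,3) nearest=0 d=8 new=(6,3) → blocked by [6,8]×[1,3], reject
2. q=(5,9) nearest=0 d=9 new=(5,5) → blocked by [2,6]×[5,7], reject
3. q=(6,7) nearest=0 d=7 new=(6,5) → blocked by [6,10]×[4,6], reject
4. q=(7,9) nearest=0 d=9 new=(6,5) → blocked by [6,10]×[4,6], reject
5. q=(20,7) nearest=0 d=19 new=(6,5) → blocked by [6,10]×[4,6], reject
6. q=(13,0) nearest=0 d=12 new=(6,0) → add node 1 parent=0 cost=5
7. q=(11,8) nearest=1 d=8 new=(11,5) → blocked by [6,10]×[4,6], reject
8. q=(6,3) nearest=1 d=3 new=(6,3) → blocked by [6,8]×[1,3], reject
9. q=(7,8) nearest=0 d=8 new=(6,5) → blocked by [6,10]×[4,6], reject
10. q=(10,4) nearest=1 d=4 new=(10,4) → blocked by [6,10]×[4,6], reject
11. q=(10,4) nearest=1 d=4 new=(10,4) → blocked by [6,10]×[4,6], reject
12. q=(14,2) nearest=1 d=8 new=(11,2) → add node 2 parent=1 cost=10
13. q=(4,1) nearest=1 d=2 new=(4,1) → add node 3 parent=1 cost=7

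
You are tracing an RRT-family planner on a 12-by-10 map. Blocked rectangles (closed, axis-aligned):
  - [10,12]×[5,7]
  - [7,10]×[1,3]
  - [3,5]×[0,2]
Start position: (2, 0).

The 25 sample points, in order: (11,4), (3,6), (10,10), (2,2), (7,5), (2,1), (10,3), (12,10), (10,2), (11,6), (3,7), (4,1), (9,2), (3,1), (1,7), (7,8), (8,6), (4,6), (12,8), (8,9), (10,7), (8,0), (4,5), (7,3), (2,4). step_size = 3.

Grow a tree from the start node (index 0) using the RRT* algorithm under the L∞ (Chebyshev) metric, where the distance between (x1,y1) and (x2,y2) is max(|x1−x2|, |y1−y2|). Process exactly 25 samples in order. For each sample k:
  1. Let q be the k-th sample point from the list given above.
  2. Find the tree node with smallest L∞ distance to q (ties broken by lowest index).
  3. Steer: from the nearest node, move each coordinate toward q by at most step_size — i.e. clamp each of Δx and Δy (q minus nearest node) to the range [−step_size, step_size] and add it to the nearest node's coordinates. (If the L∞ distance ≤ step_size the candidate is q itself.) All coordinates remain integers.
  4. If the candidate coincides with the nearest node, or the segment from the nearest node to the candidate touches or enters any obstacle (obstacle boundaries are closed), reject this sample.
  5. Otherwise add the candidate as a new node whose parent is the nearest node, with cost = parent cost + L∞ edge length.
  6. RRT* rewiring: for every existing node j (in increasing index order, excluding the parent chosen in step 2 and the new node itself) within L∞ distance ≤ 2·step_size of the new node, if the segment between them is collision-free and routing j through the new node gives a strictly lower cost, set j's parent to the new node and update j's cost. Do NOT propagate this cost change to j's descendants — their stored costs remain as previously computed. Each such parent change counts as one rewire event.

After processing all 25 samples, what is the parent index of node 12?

1. q=(11,4) nearest=0 d=9 new=(5,3) → blocked by [3,5]×[0,2], reject
2. q=(3,6) nearest=0 d=6 new=(3,3) → add node 1 parent=0 cost=3
3. q=(10,10) nearest=1 d=7 new=(6,6) → add node 2 parent=1 cost=6
4. q=(2,2) nearest=1 d=1 new=(2,2) → add node 3 parent=1 cost=4
5. q=(7,5) nearest=2 d=1 new=(7,5) → add node 4 parent=2 cost=7
6. q=(2,1) nearest=0 d=1 new=(2,1) → add node 5 parent=0 cost=1; rewire 3→5 (2<4)
7. q=(10,3) nearest=4 d=3 new=(10,3) → blocked by [7,10]×[1,3], reject
8. q=(12,10) nearest=4 d=5 new=(10,8) → add node 6 parent=4 cost=10
9. q=(10,2) nearest=4 d=3 new=(10,2) → blocked by [7,10]×[1,3], reject
10. q=(11,6) nearest=6 d=2 new=(11,6) → blocked by [10,12]×[5,7], reject
11. q=(3,7) nearest=2 d=3 new=(3,7) → add node 7 parent=2 cost=9
12. q=(4,1) nearest=0 d=2 new=(4,1) → blocked by [3,5]×[0,2], reject
13. q=(9,2) nearest=4 d=3 new=(9,2) → blocked by [7,10]×[1,3], reject
14. q=(3,1) nearest=0 d=1 new=(3,1) → blocked by [3,5]×[0,2], reject
15. q=(1,7) nearest=7 d=2 new=(1,7) → add node 8 parent=7 cost=11
16. q=(7,8) nearest=2 d=2 new=(7,8) → add node 9 parent=2 cost=8
17. q=(8,6) nearest=4 d=1 new=(8,6) → add node 10 parent=4 cost=8
18. q=(4,6) nearest=7 d=1 new=(4,6) → add node 11 parent=7 cost=10
19. q=(12,8) nearest=6 d=2 new=(12,8) → add node 12 parent=6 cost=12
20. q=(8,9) nearest=9 d=1 new=(8,9) → add node 13 parent=9 cost=9
21. q=(10,7) nearest=6 d=1 new=(10,7) → blocked by [10,12]×[5,7], reject
22. q=(8,0) nearest=1 d=5 new=(6,0) → blocked by [3,5]×[0,2], reject
23. q=(4,5) nearest=11 d=1 new=(4,5) → add node 14 parent=11 cost=11
24. q=(7,3) nearest=4 d=2 new=(7,3) → blocked by [7,10]×[1,3], reject
25. q=(2,4) nearest=1 d=1 new=(2,4) → add node 15 parent=1 cost=4; rewire 7→15 (7<9); rewire 8→15 (7<11); rewire 11→15 (6<10); rewire 14→15 (6<11)

Parent of node 12: 6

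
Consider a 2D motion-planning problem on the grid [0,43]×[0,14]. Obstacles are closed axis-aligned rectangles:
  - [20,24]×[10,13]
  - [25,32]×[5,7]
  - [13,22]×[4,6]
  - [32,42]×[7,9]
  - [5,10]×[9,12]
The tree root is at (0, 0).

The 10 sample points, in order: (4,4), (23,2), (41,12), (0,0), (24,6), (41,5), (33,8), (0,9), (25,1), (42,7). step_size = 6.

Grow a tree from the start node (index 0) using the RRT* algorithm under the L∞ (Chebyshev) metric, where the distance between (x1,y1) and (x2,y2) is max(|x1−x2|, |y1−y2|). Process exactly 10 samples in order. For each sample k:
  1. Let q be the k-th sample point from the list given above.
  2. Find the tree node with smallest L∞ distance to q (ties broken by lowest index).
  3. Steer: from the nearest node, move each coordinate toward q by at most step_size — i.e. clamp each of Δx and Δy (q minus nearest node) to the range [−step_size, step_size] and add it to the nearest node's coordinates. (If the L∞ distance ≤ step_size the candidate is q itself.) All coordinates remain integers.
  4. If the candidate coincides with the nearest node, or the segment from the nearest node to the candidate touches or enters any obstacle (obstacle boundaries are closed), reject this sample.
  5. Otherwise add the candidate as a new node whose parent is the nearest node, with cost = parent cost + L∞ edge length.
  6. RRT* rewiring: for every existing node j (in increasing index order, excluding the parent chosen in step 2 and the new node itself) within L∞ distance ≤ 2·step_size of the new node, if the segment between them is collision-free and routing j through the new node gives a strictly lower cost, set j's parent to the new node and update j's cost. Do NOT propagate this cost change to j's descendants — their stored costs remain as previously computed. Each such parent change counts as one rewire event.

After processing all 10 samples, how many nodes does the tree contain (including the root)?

Node count: 5

1. q=(4,4) nearest=0 d=4 new=(4,4) → add node 1 parent=0 cost=4
2. q=(23,2) nearest=1 d=19 new=(10,2) → add node 2 parent=1 cost=10
3. q=(41,12) nearest=2 d=31 new=(16,8) → blocked by [13,22]×[4,6], reject
4. q=(0,0) nearest=0 d=0 → coincident, reject
5. q=(24,6) nearest=2 d=14 new=(16,6) → blocked by [13,22]×[4,6], reject
6. q=(41,5) nearest=2 d=31 new=(16,5) → blocked by [13,22]×[4,6], reject
7. q=(33,8) nearest=2 d=23 new=(16,8) → blocked by [13,22]×[4,6], reject
8. q=(0,9) nearest=1 d=5 new=(0,9) → add node 3 parent=1 cost=9
9. q=(25,1) nearest=2 d=15 new=(16,1) → add node 4 parent=2 cost=16
10. q=(42,7) nearest=4 d=26 new=(22,7) → blocked by [13,22]×[4,6], reject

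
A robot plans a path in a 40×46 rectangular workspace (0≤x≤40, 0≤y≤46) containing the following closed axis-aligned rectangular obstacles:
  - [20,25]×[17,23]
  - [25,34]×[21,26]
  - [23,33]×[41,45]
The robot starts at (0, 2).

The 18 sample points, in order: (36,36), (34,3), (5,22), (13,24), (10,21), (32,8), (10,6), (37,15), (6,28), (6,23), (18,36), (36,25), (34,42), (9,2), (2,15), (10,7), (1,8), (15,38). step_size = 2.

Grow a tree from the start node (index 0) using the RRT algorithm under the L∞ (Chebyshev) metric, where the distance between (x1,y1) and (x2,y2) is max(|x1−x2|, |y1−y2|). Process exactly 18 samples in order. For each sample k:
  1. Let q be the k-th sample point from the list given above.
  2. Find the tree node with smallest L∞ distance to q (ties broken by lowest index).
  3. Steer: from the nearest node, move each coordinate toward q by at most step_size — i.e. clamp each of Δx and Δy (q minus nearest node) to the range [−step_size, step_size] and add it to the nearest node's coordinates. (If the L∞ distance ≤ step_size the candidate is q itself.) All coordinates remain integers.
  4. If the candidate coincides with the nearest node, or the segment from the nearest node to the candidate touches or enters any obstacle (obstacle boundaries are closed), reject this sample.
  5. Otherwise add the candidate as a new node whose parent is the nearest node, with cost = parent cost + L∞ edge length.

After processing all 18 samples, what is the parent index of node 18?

1. q=(36,36) nearest=0 d=36 new=(2,4) → add node 1 parent=0 cost=2
2. q=(34,3) nearest=1 d=32 new=(4,3) → add node 2 parent=1 cost=4
3. q=(5,22) nearest=1 d=18 new=(4,6) → add node 3 parent=1 cost=4
4. q=(13,24) nearest=3 d=18 new=(6,8) → add node 4 parent=3 cost=6
5. q=(10,21) nearest=4 d=13 new=(8,10) → add node 5 parent=4 cost=8
6. q=(32,8) nearest=5 d=24 new=(10,8) → add node 6 parent=5 cost=10
7. q=(10,6) nearest=6 d=2 new=(10,6) → add node 7 parent=6 cost=12
8. q=(37,15) nearest=6 d=27 new=(12,10) → add node 8 parent=6 cost=12
9. q=(6,28) nearest=5 d=18 new=(6,12) → add node 9 parent=5 cost=10
10. q=(6,23) nearest=9 d=11 new=(6,14) → add node 10 parent=9 cost=12
11. q=(18,36) nearest=10 d=22 new=(8,16) → add node 11 parent=10 cost=14
12. q=(36,25) nearest=8 d=24 new=(14,12) → add node 12 parent=8 cost=14
13. q=(34,42) nearest=11 d=26 new=(10,18) → add node 13 parent=11 cost=16
14. q=(9,2) nearest=7 d=4 new=(9,4) → add node 14 parent=7 cost=14
15. q=(2,15) nearest=9 d=4 new=(4,14) → add node 15 parent=9 cost=12
16. q=(10,7) nearest=6 d=1 new=(10,7) → add node 16 parent=6 cost=11
17. q=(1,8) nearest=3 d=3 new=(2,8) → add node 17 parent=3 cost=6
18. q=(15,38) nearest=13 d=20 new=(12,20) → add node 18 parent=13 cost=18

Parent of node 18: 13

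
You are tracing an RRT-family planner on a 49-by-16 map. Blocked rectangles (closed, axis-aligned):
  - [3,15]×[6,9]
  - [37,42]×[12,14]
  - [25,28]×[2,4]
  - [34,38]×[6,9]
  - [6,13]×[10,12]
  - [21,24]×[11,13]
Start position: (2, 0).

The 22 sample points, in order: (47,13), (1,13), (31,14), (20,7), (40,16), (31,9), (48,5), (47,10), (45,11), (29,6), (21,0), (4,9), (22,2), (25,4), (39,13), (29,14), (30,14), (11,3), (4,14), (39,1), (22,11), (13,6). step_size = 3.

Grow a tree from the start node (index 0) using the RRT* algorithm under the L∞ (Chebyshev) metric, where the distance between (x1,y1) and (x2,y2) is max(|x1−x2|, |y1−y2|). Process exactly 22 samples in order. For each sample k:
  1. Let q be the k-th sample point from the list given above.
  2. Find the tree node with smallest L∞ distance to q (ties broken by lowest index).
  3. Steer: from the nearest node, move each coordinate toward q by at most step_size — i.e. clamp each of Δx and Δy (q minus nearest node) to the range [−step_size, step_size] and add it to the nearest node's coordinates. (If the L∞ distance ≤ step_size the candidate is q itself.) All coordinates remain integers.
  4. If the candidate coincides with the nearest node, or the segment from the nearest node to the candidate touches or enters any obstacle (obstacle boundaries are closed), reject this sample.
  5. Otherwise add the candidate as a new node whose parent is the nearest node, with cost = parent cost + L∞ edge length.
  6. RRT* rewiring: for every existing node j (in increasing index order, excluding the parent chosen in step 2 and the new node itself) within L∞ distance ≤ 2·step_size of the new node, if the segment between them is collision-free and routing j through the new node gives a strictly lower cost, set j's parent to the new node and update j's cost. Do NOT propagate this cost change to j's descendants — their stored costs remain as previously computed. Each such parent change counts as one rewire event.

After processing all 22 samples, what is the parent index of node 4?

Parent of node 4: 3

1. q=(47,13) nearest=0 d=45 new=(5,3) → add node 1 parent=0 cost=3
2. q=(1,13) nearest=1 d=10 new=(2,6) → add node 2 parent=1 cost=6
3. q=(31,14) nearest=1 d=26 new=(8,6) → blocked by [3,15]×[6,9], reject
4. q=(20,7) nearest=1 d=15 new=(8,6) → blocked by [3,15]×[6,9], reject
5. q=(40,16) nearest=1 d=35 new=(8,6) → blocked by [3,15]×[6,9], reject
6. q=(31,9) nearest=1 d=26 new=(8,6) → blocked by [3,15]×[6,9], reject
7. q=(48,5) nearest=1 d=43 new=(8,5) → add node 3 parent=1 cost=6
8. q=(47,10) nearest=3 d=39 new=(11,8) → blocked by [3,15]×[6,9], reject
9. q=(45,11) nearest=3 d=37 new=(11,8) → blocked by [3,15]×[6,9], reject
10. q=(29,6) nearest=3 d=21 new=(11,6) → blocked by [3,15]×[6,9], reject
11. q=(21,0) nearest=3 d=13 new=(11,2) → add node 4 parent=3 cost=9
12. q=(4,9) nearest=2 d=3 new=(4,9) → blocked by [3,15]×[6,9], reject
13. q=(22,2) nearest=4 d=11 new=(14,2) → add node 5 parent=4 cost=12
14. q=(25,4) nearest=5 d=11 new=(17,4) → add node 6 parent=5 cost=15
15. q=(39,13) nearest=6 d=22 new=(20,7) → add node 7 parent=6 cost=18
16. q=(29,14) nearest=7 d=9 new=(23,10) → add node 8 parent=7 cost=21
17. q=(30,14) nearest=8 d=7 new=(26,13) → blocked by [21,24]×[11,13], reject
18. q=(11,3) nearest=4 d=1 new=(11,3) → add node 9 parent=4 cost=10
19. q=(4,14) nearest=2 d=8 new=(4,9) → blocked by [3,15]×[6,9], reject
20. q=(39,1) nearest=8 d=16 new=(26,7) → add node 10 parent=8 cost=24
21. q=(22,11) nearest=8 d=1 new=(22,11) → blocked by [21,24]×[11,13], reject
22. q=(13,6) nearest=9 d=3 new=(13,6) → blocked by [3,15]×[6,9], reject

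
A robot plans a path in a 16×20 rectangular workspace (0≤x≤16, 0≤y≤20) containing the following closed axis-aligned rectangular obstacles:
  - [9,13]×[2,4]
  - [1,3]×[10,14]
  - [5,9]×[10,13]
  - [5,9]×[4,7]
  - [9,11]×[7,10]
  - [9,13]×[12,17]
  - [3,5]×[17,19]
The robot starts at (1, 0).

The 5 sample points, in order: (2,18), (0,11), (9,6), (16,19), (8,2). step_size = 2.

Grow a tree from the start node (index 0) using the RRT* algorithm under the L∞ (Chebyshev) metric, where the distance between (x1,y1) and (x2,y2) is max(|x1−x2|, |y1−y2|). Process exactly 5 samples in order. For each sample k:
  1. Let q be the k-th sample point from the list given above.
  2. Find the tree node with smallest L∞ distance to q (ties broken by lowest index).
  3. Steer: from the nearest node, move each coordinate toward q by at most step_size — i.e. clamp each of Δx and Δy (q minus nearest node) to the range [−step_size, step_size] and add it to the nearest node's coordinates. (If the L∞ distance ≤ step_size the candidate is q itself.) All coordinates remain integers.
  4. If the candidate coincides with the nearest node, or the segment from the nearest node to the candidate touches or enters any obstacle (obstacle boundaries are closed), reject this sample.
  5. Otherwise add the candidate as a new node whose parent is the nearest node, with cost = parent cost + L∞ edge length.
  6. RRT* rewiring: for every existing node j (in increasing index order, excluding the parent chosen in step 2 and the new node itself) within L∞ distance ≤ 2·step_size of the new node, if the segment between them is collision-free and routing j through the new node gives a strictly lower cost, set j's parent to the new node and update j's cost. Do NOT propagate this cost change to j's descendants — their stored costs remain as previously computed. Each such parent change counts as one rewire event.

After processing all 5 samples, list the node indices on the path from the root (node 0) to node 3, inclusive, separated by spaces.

1. q=(2,18) nearest=0 d=18 new=(2,2) → add node 1 parent=0 cost=2
2. q=(0,11) nearest=1 d=9 new=(0,4) → add node 2 parent=1 cost=4
3. q=(9,6) nearest=1 d=7 new=(4,4) → add node 3 parent=1 cost=4
4. q=(16,19) nearest=3 d=15 new=(6,6) → blocked by [5,9]×[4,7], reject
5. q=(8,2) nearest=3 d=4 new=(6,2) → add node 4 parent=3 cost=6

Path: 0 1 3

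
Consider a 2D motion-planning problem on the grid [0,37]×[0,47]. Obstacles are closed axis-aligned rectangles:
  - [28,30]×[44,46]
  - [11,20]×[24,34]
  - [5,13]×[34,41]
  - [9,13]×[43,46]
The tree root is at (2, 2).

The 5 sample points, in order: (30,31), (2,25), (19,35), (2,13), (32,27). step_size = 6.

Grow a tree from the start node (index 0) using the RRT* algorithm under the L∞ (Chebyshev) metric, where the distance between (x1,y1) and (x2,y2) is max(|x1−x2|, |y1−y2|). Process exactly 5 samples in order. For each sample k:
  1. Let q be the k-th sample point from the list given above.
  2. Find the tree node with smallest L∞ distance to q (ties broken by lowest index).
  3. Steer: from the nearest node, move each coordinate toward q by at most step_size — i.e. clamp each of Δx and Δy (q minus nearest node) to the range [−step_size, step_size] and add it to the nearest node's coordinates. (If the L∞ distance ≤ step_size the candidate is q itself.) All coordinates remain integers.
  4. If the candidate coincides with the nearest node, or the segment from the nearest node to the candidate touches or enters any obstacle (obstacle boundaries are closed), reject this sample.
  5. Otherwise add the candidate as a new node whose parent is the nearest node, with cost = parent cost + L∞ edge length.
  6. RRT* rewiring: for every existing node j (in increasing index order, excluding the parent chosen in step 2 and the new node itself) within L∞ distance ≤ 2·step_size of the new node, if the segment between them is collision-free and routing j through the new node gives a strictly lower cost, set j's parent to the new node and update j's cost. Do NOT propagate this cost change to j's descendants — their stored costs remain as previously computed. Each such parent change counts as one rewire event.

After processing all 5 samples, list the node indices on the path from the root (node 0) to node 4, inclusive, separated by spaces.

1. q=(30,31) nearest=0 d=29 new=(8,8) → add node 1 parent=0 cost=6
2. q=(2,25) nearest=1 d=17 new=(2,14) → add node 2 parent=1 cost=12
3. q=(19,35) nearest=2 d=21 new=(8,20) → add node 3 parent=2 cost=18
4. q=(2,13) nearest=2 d=1 new=(2,13) → add node 4 parent=2 cost=13
5. q=(32,27) nearest=1 d=24 new=(14,14) → add node 5 parent=1 cost=12

Path: 0 1 2 4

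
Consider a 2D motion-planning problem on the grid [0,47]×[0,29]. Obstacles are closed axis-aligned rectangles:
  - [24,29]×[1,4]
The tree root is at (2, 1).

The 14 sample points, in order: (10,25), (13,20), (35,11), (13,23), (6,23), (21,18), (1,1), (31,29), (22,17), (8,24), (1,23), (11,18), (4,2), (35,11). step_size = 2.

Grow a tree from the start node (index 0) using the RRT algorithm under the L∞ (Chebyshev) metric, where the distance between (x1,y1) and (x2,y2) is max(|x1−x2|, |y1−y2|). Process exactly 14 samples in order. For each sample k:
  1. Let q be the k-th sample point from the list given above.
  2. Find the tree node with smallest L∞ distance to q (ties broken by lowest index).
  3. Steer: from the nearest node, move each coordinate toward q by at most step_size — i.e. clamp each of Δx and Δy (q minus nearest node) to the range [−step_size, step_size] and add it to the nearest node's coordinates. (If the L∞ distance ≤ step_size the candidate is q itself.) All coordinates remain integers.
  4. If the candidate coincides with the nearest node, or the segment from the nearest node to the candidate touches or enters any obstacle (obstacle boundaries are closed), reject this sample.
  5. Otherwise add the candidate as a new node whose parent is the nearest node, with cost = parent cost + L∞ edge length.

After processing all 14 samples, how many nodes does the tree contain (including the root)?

1. q=(10,25) nearest=0 d=24 new=(4,3) → add node 1 parent=0 cost=2
2. q=(13,20) nearest=1 d=17 new=(6,5) → add node 2 parent=1 cost=4
3. q=(35,11) nearest=2 d=29 new=(8,7) → add node 3 parent=2 cost=6
4. q=(13,23) nearest=3 d=16 new=(10,9) → add node 4 parent=3 cost=8
5. q=(6,23) nearest=4 d=14 new=(8,11) → add node 5 parent=4 cost=10
6. q=(21,18) nearest=4 d=11 new=(12,11) → add node 6 parent=4 cost=10
7. q=(1,1) nearest=0 d=1 new=(1,1) → add node 7 parent=0 cost=1
8. q=(31,29) nearest=6 d=19 new=(14,13) → add node 8 parent=6 cost=12
9. q=(22,17) nearest=8 d=8 new=(16,15) → add node 9 parent=8 cost=14
10. q=(8,24) nearest=9 d=9 new=(14,17) → add node 10 parent=9 cost=16
11. q=(1,23) nearest=5 d=12 new=(6,13) → add node 11 parent=5 cost=12
12. q=(11,18) nearest=10 d=3 new=(12,18) → add node 12 parent=10 cost=18
13. q=(4,2) nearest=1 d=1 new=(4,2) → add node 13 parent=1 cost=3
14. q=(35,11) nearest=9 d=19 new=(18,13) → add node 14 parent=9 cost=16

Node count: 15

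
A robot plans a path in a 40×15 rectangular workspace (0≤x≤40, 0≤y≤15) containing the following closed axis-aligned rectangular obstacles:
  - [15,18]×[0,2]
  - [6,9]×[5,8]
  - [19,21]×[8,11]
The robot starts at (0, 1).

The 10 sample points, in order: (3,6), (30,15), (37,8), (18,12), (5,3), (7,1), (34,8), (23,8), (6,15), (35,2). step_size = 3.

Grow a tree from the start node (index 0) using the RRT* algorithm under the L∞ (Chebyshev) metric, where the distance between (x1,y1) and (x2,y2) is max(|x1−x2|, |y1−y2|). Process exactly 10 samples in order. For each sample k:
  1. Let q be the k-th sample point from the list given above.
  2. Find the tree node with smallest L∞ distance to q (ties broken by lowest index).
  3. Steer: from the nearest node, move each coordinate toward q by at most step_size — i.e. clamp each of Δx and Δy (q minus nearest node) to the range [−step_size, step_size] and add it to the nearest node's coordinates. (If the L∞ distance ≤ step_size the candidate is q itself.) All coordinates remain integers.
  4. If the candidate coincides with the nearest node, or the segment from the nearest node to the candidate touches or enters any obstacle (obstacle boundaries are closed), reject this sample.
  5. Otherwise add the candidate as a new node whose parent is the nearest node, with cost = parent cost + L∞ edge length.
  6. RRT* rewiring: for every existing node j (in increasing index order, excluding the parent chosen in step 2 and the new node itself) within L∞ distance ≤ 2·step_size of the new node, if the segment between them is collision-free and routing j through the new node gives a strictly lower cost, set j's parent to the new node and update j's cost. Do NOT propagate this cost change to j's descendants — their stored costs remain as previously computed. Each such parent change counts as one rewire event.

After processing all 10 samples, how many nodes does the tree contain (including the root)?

Node count: 8

1. q=(3,6) nearest=0 d=5 new=(3,4) → add node 1 parent=0 cost=3
2. q=(30,15) nearest=1 d=27 new=(6,7) → blocked by [6,9]×[5,8], reject
3. q=(37,8) nearest=1 d=34 new=(6,7) → blocked by [6,9]×[5,8], reject
4. q=(18,12) nearest=1 d=15 new=(6,7) → blocked by [6,9]×[5,8], reject
5. q=(5,3) nearest=1 d=2 new=(5,3) → add node 2 parent=1 cost=5
6. q=(7,1) nearest=2 d=2 new=(7,1) → add node 3 parent=2 cost=7
7. q=(34,8) nearest=3 d=27 new=(10,4) → add node 4 parent=3 cost=10
8. q=(23,8) nearest=4 d=13 new=(13,7) → add node 5 parent=4 cost=13
9. q=(6,15) nearest=5 d=8 new=(10,10) → add node 6 parent=5 cost=16
10. q=(35,2) nearest=5 d=22 new=(16,4) → add node 7 parent=5 cost=16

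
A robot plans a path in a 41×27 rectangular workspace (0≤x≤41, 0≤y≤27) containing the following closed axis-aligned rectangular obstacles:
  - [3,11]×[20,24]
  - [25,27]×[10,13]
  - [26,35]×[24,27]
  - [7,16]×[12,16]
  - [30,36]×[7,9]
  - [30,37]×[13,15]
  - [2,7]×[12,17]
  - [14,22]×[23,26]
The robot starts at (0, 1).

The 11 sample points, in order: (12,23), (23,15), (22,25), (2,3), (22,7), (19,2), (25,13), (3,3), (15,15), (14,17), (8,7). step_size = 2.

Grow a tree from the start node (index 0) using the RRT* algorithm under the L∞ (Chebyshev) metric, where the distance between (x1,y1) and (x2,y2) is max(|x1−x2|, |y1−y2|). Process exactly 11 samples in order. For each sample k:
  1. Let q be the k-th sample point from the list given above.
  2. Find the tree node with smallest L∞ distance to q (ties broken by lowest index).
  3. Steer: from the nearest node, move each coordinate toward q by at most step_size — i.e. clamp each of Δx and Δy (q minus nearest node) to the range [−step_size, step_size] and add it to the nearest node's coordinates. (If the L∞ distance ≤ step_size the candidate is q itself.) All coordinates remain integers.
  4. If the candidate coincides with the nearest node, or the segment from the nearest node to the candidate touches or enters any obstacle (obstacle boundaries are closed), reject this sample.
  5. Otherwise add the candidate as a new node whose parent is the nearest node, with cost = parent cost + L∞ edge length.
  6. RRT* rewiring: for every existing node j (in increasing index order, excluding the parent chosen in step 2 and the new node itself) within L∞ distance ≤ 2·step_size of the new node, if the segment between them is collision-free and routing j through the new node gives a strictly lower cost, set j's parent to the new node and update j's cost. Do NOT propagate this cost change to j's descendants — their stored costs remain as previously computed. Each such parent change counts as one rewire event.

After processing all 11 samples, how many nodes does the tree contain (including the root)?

Node count: 10

1. q=(12,23) nearest=0 d=22 new=(2,3) → add node 1 parent=0 cost=2
2. q=(23,15) nearest=1 d=21 new=(4,5) → add node 2 parent=1 cost=4
3. q=(22,25) nearest=2 d=20 new=(6,7) → add node 3 parent=2 cost=6
4. q=(2,3) nearest=1 d=0 → coincident, reject
5. q=(22,7) nearest=3 d=16 new=(8,7) → add node 4 parent=3 cost=8
6. q=(19,2) nearest=4 d=11 new=(10,5) → add node 5 parent=4 cost=10
7. q=(25,13) nearest=5 d=15 new=(12,7) → add node 6 parent=5 cost=12
8. q=(3,3) nearest=1 d=1 new=(3,3) → add node 7 parent=1 cost=3
9. q=(15,15) nearest=4 d=8 new=(10,9) → add node 8 parent=4 cost=10
10. q=(14,17) nearest=8 d=8 new=(12,11) → add node 9 parent=8 cost=12
11. q=(8,7) nearest=4 d=0 → coincident, reject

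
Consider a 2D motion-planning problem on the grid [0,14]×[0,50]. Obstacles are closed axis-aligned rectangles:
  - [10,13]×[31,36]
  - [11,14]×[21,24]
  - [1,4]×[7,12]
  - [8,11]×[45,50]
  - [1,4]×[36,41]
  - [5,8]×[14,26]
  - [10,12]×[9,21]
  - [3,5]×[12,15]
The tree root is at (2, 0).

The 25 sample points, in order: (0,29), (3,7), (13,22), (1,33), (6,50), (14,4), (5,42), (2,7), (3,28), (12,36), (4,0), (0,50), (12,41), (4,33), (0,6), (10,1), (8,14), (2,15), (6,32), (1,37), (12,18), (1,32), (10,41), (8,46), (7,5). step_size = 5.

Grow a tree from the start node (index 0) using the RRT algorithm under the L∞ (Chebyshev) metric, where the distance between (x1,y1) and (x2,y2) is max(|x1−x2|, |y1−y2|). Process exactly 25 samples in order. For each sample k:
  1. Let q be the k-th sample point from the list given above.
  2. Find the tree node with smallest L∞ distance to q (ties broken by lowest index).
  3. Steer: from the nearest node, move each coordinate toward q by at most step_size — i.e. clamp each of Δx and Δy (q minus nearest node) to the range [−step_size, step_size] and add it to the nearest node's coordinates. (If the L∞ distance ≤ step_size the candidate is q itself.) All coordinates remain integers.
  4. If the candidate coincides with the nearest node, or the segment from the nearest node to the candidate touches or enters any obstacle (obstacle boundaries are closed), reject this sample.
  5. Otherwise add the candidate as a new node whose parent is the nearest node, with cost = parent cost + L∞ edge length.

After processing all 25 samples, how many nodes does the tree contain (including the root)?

Node count: 13

1. q=(0,29) nearest=0 d=29 new=(0,5) → add node 1 parent=0 cost=5
2. q=(3,7) nearest=1 d=3 new=(3,7) → blocked by [1,4]×[7,12], reject
3. q=(13,22) nearest=1 d=17 new=(5,10) → blocked by [1,4]×[7,12], reject
4. q=(1,33) nearest=1 d=28 new=(1,10) → blocked by [1,4]×[7,12], reject
5. q=(6,50) nearest=1 d=45 new=(5,10) → blocked by [1,4]×[7,12], reject
6. q=(14,4) nearest=0 d=12 new=(7,4) → add node 2 parent=0 cost=5
7. q=(5,42) nearest=1 d=37 new=(5,10) → blocked by [1,4]×[7,12], reject
8. q=(2,7) nearest=1 d=2 new=(2,7) → blocked by [1,4]×[7,12], reject
9. q=(3,28) nearest=1 d=23 new=(3,10) → blocked by [1,4]×[7,12], reject
10. q=(12,36) nearest=1 d=31 new=(5,10) → blocked by [1,4]×[7,12], reject
11. q=(4,0) nearest=0 d=2 new=(4,0) → add node 3 parent=0 cost=2
12. q=(0,50) nearest=1 d=45 new=(0,10) → add node 4 parent=1 cost=10
13. q=(12,41) nearest=4 d=31 new=(5,15) → blocked by [1,4]×[7,12], reject
14. q=(4,33) nearest=4 d=23 new=(4,15) → blocked by [1,4]×[7,12], reject
15. q=(0,6) nearest=1 d=1 new=(0,6) → add node 5 parent=1 cost=6
16. q=(10,1) nearest=2 d=3 new=(10,1) → add node 6 parent=2 cost=8
17. q=(8,14) nearest=4 d=8 new=(5,14) → blocked by [1,4]×[7,12], reject
18. q=(2,15) nearest=4 d=5 new=(2,15) → add node 7 parent=4 cost=15
19. q=(6,32) nearest=7 d=17 new=(6,20) → blocked by [5,8]×[14,26], reject
20. q=(1,37) nearest=7 d=22 new=(1,20) → add node 8 parent=7 cost=20
21. q=(12,18) nearest=7 d=10 new=(7,18) → blocked by [5,8]×[14,26], reject
22. q=(1,32) nearest=8 d=12 new=(1,25) → add node 9 parent=8 cost=25
23. q=(10,41) nearest=9 d=16 new=(6,30) → add node 10 parent=9 cost=30
24. q=(8,46) nearest=10 d=16 new=(8,35) → add node 11 parent=10 cost=35
25. q=(7,5) nearest=2 d=1 new=(7,5) → add node 12 parent=2 cost=6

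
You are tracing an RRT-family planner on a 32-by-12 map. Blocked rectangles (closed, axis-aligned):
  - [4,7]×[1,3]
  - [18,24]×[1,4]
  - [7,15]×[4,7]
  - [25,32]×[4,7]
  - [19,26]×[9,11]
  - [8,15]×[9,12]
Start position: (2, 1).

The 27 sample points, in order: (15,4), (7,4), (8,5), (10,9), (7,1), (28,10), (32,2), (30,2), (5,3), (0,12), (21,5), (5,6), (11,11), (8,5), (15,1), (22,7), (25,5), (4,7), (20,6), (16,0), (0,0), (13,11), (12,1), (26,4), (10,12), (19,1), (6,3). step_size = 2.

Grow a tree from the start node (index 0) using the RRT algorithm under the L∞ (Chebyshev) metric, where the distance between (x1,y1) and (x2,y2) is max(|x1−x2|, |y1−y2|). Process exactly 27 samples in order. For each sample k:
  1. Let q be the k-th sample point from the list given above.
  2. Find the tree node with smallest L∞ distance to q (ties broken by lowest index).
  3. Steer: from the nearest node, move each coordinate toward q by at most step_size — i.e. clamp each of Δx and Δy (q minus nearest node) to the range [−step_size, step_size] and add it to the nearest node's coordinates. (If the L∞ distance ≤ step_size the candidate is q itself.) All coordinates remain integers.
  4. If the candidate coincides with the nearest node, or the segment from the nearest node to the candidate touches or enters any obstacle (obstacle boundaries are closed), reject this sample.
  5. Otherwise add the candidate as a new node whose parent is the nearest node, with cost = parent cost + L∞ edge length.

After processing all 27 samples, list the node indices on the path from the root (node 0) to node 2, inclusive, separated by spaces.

1. q=(15,4) nearest=0 d=13 new=(4,3) → blocked by [4,7]×[1,3], reject
2. q=(7,4) nearest=0 d=5 new=(4,3) → blocked by [4,7]×[1,3], reject
3. q=(8,5) nearest=0 d=6 new=(4,3) → blocked by [4,7]×[1,3], reject
4. q=(10,9) nearest=0 d=8 new=(4,3) → blocked by [4,7]×[1,3], reject
5. q=(7,1) nearest=0 d=5 new=(4,1) → blocked by [4,7]×[1,3], reject
6. q=(28,10) nearest=0 d=26 new=(4,3) → blocked by [4,7]×[1,3], reject
7. q=(32,2) nearest=0 d=30 new=(4,2) → blocked by [4,7]×[1,3], reject
8. q=(30,2) nearest=0 d=28 new=(4,2) → blocked by [4,7]×[1,3], reject
9. q=(5,3) nearest=0 d=3 new=(4,3) → blocked by [4,7]×[1,3], reject
10. q=(0,12) nearest=0 d=11 new=(0,3) → add node 1 parent=0 cost=2
11. q=(21,5) nearest=0 d=19 new=(4,3) → blocked by [4,7]×[1,3], reject
12. q=(5,6) nearest=0 d=5 new=(4,3) → blocked by [4,7]×[1,3], reject
13. q=(11,11) nearest=0 d=10 new=(4,3) → blocked by [4,7]×[1,3], reject
14. q=(8,5) nearest=0 d=6 new=(4,3) → blocked by [4,7]×[1,3], reject
15. q=(15,1) nearest=0 d=13 new=(4,1) → blocked by [4,7]×[1,3], reject
16. q=(22,7) nearest=0 d=20 new=(4,3) → blocked by [4,7]×[1,3], reject
17. q=(25,5) nearest=0 d=23 new=(4,3) → blocked by [4,7]×[1,3], reject
18. q=(4,7) nearest=1 d=4 new=(2,5) → add node 2 parent=1 cost=4
19. q=(20,6) nearest=0 d=18 new=(4,3) → blocked by [4,7]×[1,3], reject
20. q=(16,0) nearest=0 d=14 new=(4,0) → add node 3 parent=0 cost=2
21. q=(0,0) nearest=0 d=2 new=(0,0) → add node 4 parent=0 cost=2
22. q=(13,11) nearest=0 d=11 new=(4,3) → blocked by [4,7]×[1,3], reject
23. q=(12,1) nearest=3 d=8 new=(6,1) → blocked by [4,7]×[1,3], reject
24. q=(26,4) nearest=3 d=22 new=(6,2) → blocked by [4,7]×[1,3], reject
25. q=(10,12) nearest=2 d=8 new=(4,7) → add node 5 parent=2 cost=6
26. q=(19,1) nearest=3 d=15 new=(6,1) → blocked by [4,7]×[1,3], reject
27. q=(6,3) nearest=3 d=3 new=(6,2) → blocked by [4,7]×[1,3], reject

Path: 0 1 2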